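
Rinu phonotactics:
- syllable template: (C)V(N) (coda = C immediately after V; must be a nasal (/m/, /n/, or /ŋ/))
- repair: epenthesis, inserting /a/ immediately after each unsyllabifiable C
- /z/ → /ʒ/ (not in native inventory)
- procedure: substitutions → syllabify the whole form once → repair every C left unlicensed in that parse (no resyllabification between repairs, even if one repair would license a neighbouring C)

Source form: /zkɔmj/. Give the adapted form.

ʒakɔmja

Substitution: /z/ → /ʒ/, giving /ʒkɔmj/.
Syllabifying with onset maximization leaves /ʒ/, /j/ stranded (only a nasal (/m/, /n/, or /ŋ/) is licensed in coda position; onsets are limited to one consonant).
Inserting the epenthetic vowel yields /ʒ/ → /ʒa/, /j/ → /ja/.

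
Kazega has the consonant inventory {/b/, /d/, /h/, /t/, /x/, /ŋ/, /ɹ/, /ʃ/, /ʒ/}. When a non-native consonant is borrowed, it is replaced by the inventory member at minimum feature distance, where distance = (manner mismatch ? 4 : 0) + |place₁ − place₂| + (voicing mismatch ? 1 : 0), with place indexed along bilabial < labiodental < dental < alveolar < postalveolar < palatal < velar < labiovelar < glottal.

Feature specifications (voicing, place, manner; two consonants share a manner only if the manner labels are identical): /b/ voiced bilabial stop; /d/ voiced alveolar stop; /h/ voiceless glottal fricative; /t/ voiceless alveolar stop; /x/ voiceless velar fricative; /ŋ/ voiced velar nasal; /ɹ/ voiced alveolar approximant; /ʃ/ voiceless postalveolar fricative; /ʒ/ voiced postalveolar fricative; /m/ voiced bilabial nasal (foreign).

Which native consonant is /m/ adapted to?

b

/b/ is closest: manner differs (nasal→stop, +4), place distance 0 (bilabial→bilabial), same voicing; total 4. Next closest is /ŋ/ at distance 6.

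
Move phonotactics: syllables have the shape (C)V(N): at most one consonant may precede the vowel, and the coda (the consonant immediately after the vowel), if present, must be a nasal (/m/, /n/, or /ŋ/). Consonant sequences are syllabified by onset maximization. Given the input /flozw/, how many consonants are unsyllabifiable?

3

Under (C)V(N), the unsyllabifiable consonants are /f/, /z/, /w/ (only a nasal (/m/, /n/, or /ŋ/) is licensed in coda position; onsets are limited to one consonant).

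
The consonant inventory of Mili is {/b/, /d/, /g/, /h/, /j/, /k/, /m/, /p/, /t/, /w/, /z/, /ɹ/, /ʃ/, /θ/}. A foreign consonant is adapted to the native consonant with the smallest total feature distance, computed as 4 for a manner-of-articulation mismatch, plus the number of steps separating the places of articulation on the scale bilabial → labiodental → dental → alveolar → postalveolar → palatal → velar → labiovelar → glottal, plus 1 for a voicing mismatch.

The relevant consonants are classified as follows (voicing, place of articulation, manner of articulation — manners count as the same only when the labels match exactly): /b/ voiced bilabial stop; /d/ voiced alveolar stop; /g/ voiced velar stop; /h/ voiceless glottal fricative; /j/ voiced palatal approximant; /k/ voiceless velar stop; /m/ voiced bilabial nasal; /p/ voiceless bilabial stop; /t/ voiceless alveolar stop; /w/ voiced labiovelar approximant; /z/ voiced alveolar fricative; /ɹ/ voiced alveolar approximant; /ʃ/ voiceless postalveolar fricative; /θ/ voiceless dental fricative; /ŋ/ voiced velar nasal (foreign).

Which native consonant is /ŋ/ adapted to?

/g/ is closest: manner differs (nasal→stop, +4), place distance 0 (velar→velar), same voicing; total 4. Next closest is /j/ at distance 5.

g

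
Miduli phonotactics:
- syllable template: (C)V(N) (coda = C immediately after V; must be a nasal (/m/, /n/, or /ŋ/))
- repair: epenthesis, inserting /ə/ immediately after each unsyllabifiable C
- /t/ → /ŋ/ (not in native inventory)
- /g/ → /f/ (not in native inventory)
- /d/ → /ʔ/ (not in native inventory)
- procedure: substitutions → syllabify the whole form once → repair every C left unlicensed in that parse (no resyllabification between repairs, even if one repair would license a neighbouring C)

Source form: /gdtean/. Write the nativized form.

fəʔəŋean

Substitution: /g/ → /f/, /d/ → /ʔ/, /t/ → /ŋ/, giving /fʔŋean/.
The consonants /f/, /ʔ/ cannot be parsed into a legal (C)V(N) syllable (only a nasal (/m/, /n/, or /ŋ/) is licensed in coda position; onsets are limited to one consonant).
Inserting the epenthetic vowel yields /f/ → /fə/, /ʔ/ → /ʔə/.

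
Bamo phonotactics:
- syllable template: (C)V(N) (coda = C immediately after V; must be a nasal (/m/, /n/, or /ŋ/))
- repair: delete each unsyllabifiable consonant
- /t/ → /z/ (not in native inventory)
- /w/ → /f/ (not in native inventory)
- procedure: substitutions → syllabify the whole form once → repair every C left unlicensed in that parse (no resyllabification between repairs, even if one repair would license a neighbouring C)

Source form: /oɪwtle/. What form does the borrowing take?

Substitution: /w/ → /f/, /t/ → /z/, giving /oɪfzle/.
Under (C)V(N), the unsyllabifiable consonants are /f/, /z/ (only a nasal (/m/, /n/, or /ŋ/) is licensed in coda position; onsets are limited to one consonant).
Deletion applies to /f/, /z/.

oɪle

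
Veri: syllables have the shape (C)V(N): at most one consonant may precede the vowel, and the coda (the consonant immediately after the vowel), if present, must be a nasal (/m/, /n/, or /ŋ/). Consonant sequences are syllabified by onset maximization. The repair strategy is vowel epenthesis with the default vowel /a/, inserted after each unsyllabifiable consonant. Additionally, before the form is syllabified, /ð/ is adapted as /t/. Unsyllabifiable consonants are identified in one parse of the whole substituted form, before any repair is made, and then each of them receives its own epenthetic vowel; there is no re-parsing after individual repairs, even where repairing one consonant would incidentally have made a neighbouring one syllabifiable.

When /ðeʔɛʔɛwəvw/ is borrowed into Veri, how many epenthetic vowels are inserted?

2

After substitution the input is /teʔɛʔɛwəvw/.
The unsyllabifiable consonants are /v/, /w/; each receives one epenthetic vowel.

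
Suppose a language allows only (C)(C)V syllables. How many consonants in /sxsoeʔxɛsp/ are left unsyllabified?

Syllabifying with onset maximization leaves /s/, /s/, /p/ stranded (no codas are permitted; onsets may contain at most 2 consonants).

3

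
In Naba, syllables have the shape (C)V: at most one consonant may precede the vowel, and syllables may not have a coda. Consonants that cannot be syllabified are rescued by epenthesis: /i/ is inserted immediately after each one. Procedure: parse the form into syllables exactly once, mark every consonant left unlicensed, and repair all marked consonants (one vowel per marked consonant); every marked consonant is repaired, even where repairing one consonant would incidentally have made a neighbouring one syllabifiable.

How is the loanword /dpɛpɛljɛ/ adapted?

dipɛpɛlijɛ

Under (C)V, the unsyllabifiable consonants are /d/, /l/ (no codas are permitted; onsets are limited to one consonant).
Epenthesis after each stranded consonant: /d/ → /di/, /l/ → /li/.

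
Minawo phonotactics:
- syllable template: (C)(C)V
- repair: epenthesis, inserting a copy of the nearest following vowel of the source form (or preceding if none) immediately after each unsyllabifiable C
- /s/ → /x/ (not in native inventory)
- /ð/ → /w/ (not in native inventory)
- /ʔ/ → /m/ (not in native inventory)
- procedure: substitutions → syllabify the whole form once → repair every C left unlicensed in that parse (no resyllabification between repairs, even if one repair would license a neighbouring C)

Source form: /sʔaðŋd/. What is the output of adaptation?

Substitution: /s/ → /x/, /ʔ/ → /m/, /ð/ → /w/, giving /xmawŋd/.
The consonants /w/, /ŋ/, /d/ cannot be parsed into a legal (C)(C)V syllable (no codas are permitted; onsets may contain at most 2 consonants).
Inserting the epenthetic vowel yields /w/ → /wa/, /ŋ/ → /ŋa/, /d/ → /da/.

xmawaŋada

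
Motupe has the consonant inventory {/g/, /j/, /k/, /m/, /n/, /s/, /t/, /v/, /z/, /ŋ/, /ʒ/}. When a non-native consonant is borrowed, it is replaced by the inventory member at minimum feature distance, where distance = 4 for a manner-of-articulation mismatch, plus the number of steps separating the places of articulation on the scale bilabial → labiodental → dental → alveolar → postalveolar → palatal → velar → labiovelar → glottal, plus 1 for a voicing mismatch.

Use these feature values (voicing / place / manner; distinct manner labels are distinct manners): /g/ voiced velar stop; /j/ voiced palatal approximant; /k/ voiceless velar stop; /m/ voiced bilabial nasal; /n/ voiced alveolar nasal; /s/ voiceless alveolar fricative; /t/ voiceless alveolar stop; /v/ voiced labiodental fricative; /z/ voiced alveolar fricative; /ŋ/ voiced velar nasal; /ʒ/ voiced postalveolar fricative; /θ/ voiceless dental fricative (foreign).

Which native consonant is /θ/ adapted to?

/s/ is closest: same manner (fricative), place distance 1 (dental→alveolar), same voicing; total 1. Next closest is /v/ at distance 2.

s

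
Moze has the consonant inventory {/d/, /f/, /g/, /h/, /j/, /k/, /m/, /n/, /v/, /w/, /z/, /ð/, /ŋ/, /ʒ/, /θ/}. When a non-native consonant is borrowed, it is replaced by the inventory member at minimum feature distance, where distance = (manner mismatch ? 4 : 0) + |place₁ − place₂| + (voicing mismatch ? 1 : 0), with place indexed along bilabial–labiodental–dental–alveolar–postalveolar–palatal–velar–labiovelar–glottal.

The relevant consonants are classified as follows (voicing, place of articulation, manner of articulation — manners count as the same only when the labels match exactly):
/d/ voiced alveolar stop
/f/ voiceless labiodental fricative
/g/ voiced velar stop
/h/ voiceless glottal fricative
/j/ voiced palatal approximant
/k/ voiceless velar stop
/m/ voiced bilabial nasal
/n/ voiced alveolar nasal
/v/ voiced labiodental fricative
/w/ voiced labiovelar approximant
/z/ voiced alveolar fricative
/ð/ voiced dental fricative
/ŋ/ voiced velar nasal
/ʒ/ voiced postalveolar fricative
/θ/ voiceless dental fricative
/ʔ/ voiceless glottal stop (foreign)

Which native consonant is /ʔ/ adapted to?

k

/k/ is closest: same manner (stop), place distance 2 (glottal→velar), same voicing; total 2. Next closest is /g/ at distance 3.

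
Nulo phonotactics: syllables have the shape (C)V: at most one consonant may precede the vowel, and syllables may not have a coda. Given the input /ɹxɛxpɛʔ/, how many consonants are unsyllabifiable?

3

The consonants /ɹ/, /x/, /ʔ/ cannot be parsed into a legal (C)V syllable (no codas are permitted; onsets are limited to one consonant).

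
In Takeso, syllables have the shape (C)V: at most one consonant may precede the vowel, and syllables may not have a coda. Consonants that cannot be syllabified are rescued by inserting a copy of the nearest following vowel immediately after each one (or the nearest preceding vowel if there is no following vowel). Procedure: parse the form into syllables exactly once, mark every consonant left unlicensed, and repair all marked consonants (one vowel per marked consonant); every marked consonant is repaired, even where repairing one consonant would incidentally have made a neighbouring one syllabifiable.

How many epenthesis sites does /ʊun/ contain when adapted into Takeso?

The unsyllabifiable consonants are /n/; each receives one epenthetic vowel.

1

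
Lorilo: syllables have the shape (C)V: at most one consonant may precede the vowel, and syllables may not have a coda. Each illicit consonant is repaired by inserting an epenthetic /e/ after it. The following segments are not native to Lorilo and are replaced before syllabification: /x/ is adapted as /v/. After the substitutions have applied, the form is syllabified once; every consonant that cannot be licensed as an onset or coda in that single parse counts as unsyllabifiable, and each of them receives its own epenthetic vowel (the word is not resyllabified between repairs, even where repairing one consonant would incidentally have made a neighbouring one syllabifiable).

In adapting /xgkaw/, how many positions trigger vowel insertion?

3

After substitution the input is /vgkaw/.
The unsyllabifiable consonants are /v/, /g/, /w/; each receives one epenthetic vowel.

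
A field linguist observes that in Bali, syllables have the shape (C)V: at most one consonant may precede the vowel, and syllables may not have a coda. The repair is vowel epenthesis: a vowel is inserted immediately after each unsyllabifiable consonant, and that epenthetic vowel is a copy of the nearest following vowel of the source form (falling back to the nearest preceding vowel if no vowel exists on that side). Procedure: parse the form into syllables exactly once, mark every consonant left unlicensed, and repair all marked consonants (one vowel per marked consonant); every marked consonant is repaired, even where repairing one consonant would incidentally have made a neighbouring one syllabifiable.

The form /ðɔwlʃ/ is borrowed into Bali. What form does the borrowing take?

ðɔwɔlɔʃɔ

Syllabifying with onset maximization leaves /w/, /l/, /ʃ/ stranded (no codas are permitted; onsets are limited to one consonant).
Epenthesis after each stranded consonant: /w/ → /wɔ/, /l/ → /lɔ/, /ʃ/ → /ʃɔ/.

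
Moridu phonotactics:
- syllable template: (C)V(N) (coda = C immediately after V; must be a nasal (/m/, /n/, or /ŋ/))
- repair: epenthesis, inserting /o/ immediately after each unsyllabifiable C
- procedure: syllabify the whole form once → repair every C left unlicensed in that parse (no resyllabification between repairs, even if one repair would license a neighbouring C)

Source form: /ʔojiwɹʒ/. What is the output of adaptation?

Syllabifying with onset maximization leaves /w/, /ɹ/, /ʒ/ stranded (only a nasal (/m/, /n/, or /ŋ/) is licensed in coda position; onsets are limited to one consonant).
Each unlicensed consonant becomes the onset of a new syllable: /w/ → /wo/, /ɹ/ → /ɹo/, /ʒ/ → /ʒo/.

ʔojiwoɹoʒo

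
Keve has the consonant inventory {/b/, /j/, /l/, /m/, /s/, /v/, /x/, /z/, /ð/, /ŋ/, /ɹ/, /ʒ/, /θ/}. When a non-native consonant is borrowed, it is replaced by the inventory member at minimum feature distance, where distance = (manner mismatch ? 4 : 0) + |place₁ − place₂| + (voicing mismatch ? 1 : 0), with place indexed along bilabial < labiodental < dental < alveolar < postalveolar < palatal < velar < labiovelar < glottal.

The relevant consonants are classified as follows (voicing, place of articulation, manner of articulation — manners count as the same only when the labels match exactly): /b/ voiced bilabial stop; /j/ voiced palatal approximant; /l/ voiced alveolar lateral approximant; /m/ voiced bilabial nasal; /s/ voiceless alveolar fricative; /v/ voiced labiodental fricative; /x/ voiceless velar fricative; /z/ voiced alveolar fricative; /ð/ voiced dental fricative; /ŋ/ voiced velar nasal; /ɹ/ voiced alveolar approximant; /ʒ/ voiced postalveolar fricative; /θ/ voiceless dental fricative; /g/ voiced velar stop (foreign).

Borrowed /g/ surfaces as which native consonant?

/ŋ/ is closest: manner differs (stop→nasal, +4), place distance 0 (velar→velar), same voicing; total 4. Next closest is /j/ at distance 5.

ŋ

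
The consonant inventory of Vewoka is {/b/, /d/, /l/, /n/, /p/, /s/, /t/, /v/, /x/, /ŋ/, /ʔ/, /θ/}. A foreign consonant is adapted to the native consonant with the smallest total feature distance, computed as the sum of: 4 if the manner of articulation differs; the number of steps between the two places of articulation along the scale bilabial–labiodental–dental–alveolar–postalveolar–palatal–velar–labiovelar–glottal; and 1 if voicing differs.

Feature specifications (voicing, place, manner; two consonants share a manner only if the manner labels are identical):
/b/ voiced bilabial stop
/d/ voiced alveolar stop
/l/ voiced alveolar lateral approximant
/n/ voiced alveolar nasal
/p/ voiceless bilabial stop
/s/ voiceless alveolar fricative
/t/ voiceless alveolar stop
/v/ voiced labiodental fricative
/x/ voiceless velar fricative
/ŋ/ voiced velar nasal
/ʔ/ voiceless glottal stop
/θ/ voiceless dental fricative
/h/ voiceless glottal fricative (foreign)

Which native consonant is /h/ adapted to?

x

/x/ is closest: same manner (fricative), place distance 2 (glottal→velar), same voicing; total 2. Next closest is /ʔ/ at distance 4.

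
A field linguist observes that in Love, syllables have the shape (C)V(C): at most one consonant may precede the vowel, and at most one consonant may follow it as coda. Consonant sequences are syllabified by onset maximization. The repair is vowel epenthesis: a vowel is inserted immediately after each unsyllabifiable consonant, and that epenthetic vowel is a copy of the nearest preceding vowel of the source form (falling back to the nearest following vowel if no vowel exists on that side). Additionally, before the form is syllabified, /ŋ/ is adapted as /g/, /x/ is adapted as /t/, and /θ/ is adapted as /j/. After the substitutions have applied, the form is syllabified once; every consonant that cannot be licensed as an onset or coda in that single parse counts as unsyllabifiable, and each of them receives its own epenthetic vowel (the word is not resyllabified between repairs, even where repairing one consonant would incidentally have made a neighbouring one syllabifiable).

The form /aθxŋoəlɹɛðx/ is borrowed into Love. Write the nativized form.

ajtagoəlɹɛðtɛ

Substitution: /θ/ → /j/, /x/ → /t/, /ŋ/ → /g/, giving /ajtgoəlɹɛðt/.
Syllabifying with onset maximization leaves /t/, /t/ stranded (at most one coda consonant is licensed; onsets are limited to one consonant).
Inserting the epenthetic vowel yields /t/ → /ta/, /t/ → /tɛ/.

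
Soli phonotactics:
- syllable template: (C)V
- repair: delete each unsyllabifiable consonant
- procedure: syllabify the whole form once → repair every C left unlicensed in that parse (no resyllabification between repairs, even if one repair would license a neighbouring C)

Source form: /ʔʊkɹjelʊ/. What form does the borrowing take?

The consonants /k/, /ɹ/ cannot be parsed into a legal (C)V syllable (no codas are permitted; onsets are limited to one consonant).
Deletion applies to /k/, /ɹ/.

ʔʊjelʊ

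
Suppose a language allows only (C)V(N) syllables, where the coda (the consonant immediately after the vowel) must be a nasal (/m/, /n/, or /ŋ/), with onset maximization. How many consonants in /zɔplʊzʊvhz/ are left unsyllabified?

Under (C)V(N), the unsyllabifiable consonants are /p/, /v/, /h/, /z/ (only a nasal (/m/, /n/, or /ŋ/) is licensed in coda position; onsets are limited to one consonant).

4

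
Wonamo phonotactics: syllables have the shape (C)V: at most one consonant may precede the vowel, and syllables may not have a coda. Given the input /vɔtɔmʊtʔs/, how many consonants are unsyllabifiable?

Under (C)V, the unsyllabifiable consonants are /t/, /ʔ/, /s/ (no codas are permitted; onsets are limited to one consonant).

3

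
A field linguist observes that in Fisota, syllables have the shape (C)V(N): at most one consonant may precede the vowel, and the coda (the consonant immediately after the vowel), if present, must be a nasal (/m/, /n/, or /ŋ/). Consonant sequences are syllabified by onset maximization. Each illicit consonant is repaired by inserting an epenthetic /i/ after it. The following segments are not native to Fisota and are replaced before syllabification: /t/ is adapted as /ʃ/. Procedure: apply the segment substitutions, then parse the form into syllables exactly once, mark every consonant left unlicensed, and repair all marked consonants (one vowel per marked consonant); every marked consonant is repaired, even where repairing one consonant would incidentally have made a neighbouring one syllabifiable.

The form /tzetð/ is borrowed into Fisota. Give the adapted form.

ʃizeʃiði

Substitution: /t/ → /ʃ/, giving /ʃzeʃð/.
The consonants /ʃ/, /ʃ/, /ð/ cannot be parsed into a legal (C)V(N) syllable (only a nasal (/m/, /n/, or /ŋ/) is licensed in coda position; onsets are limited to one consonant).
Each unlicensed consonant becomes the onset of a new syllable: /ʃ/ → /ʃi/, /ʃ/ → /ʃi/, /ð/ → /ði/.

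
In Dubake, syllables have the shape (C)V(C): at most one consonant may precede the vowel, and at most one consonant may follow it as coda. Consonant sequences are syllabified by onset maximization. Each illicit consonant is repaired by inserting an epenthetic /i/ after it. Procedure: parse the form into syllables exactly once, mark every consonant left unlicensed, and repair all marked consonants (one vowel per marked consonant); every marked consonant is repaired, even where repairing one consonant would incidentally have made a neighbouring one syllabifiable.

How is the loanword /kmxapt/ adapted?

The consonants /k/, /m/, /t/ cannot be parsed into a legal (C)V(C) syllable (at most one coda consonant is licensed; onsets are limited to one consonant).
Each unlicensed consonant becomes the onset of a new syllable: /k/ → /ki/, /m/ → /mi/, /t/ → /ti/.

kimixapti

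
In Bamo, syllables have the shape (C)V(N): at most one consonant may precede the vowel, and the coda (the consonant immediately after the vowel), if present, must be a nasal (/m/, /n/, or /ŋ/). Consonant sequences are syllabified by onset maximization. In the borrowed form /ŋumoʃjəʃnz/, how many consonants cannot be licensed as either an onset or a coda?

Under (C)V(N), the unsyllabifiable consonants are /ʃ/, /ʃ/, /n/, /z/ (only a nasal (/m/, /n/, or /ŋ/) is licensed in coda position; onsets are limited to one consonant).

4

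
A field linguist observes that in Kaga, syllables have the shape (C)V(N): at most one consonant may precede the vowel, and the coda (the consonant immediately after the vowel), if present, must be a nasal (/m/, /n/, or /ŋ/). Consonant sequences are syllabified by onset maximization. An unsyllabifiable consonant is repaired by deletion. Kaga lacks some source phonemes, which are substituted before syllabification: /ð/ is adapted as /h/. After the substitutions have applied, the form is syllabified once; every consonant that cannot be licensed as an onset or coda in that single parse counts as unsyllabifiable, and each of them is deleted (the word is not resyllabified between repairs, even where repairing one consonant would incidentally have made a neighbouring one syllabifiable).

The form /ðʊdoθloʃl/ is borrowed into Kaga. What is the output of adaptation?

Substitution: /ð/ → /h/, giving /hʊdoθloʃl/.
The consonants /θ/, /ʃ/, /l/ cannot be parsed into a legal (C)V(N) syllable (only a nasal (/m/, /n/, or /ŋ/) is licensed in coda position; onsets are limited to one consonant).
Deletion applies to /θ/, /ʃ/, /l/.

hʊdolo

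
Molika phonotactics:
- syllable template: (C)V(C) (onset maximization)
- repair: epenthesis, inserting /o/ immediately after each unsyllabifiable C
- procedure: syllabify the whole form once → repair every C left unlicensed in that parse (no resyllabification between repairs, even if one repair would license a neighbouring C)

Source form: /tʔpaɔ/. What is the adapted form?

toʔopaɔ

Under (C)V(C), the unsyllabifiable consonants are /t/, /ʔ/ (at most one coda consonant is licensed; onsets are limited to one consonant).
Inserting the epenthetic vowel yields /t/ → /to/, /ʔ/ → /ʔo/.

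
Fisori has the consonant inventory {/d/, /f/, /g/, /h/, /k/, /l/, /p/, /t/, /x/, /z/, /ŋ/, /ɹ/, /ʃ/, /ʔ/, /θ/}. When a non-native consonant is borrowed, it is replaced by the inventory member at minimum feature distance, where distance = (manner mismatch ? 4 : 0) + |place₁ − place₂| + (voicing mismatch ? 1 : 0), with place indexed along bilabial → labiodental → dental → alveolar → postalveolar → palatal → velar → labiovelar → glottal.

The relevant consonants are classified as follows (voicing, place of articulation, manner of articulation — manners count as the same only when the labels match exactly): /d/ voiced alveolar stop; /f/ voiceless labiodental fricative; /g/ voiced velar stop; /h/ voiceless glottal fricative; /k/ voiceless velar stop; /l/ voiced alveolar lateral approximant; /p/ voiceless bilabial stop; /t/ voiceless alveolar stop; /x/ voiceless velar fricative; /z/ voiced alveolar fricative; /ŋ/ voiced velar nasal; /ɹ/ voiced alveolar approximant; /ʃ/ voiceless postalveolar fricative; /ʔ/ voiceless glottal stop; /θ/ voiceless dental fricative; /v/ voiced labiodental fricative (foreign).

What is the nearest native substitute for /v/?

f

/f/ is closest: same manner (fricative), place distance 0 (labiodental→labiodental), voicing differs (+1); total 1. Next closest is /z/ at distance 2.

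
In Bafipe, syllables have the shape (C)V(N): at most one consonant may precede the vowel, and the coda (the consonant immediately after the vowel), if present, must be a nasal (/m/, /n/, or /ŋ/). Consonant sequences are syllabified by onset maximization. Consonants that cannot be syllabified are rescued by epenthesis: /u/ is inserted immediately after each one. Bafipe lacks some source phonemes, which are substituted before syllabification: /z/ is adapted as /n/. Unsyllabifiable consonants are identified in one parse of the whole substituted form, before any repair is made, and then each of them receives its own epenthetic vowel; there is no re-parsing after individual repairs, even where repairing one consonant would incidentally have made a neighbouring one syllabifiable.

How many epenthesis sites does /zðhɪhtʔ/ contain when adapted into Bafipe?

5

After substitution the input is /nðhɪhtʔ/.
The unsyllabifiable consonants are /n/, /ð/, /h/, /t/, /ʔ/; each receives one epenthetic vowel.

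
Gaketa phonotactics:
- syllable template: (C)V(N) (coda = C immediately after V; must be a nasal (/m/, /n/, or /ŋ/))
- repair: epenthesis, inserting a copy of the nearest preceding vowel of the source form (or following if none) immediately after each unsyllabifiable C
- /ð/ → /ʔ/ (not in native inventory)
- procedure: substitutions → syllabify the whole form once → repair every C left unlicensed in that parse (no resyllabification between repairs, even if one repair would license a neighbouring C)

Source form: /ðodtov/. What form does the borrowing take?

Substitution: /ð/ → /ʔ/, giving /ʔodtov/.
Syllabifying with onset maximization leaves /d/, /v/ stranded (only a nasal (/m/, /n/, or /ŋ/) is licensed in coda position; onsets are limited to one consonant).
Epenthesis after each stranded consonant: /d/ → /do/, /v/ → /vo/.

ʔodotovo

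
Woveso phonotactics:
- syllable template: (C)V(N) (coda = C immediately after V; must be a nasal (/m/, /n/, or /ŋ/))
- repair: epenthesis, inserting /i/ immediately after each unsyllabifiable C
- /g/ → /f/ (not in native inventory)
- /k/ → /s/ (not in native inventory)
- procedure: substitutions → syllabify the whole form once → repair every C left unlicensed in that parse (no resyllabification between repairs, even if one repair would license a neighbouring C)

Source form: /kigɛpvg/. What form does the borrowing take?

Substitution: /k/ → /s/, /g/ → /f/, giving /sifɛpvf/.
Syllabifying with onset maximization leaves /p/, /v/, /f/ stranded (only a nasal (/m/, /n/, or /ŋ/) is licensed in coda position; onsets are limited to one consonant).
Epenthesis after each stranded consonant: /p/ → /pi/, /v/ → /vi/, /f/ → /fi/.

sifɛpivifi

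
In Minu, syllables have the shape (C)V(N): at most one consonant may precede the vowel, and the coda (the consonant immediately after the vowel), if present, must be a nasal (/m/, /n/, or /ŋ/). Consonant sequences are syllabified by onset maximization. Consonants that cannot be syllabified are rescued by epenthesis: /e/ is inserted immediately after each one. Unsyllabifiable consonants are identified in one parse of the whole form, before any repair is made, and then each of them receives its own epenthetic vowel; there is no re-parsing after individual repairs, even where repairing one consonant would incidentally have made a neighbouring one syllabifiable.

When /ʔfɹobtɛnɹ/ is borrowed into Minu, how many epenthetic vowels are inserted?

4

The unsyllabifiable consonants are /ʔ/, /f/, /b/, /ɹ/; each receives one epenthetic vowel.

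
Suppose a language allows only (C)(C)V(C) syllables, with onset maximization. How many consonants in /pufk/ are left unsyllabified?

1

Syllabifying with onset maximization leaves /k/ stranded (at most one coda consonant is licensed; onsets may contain at most 2 consonants).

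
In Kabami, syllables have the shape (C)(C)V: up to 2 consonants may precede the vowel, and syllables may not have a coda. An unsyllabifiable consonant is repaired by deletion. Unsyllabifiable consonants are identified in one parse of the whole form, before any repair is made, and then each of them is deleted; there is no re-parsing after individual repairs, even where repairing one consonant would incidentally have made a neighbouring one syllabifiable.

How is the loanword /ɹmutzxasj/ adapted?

ɹmuzxa

Syllabifying with onset maximization leaves /t/, /s/, /j/ stranded (no codas are permitted; onsets may contain at most 2 consonants).
Deletion applies to /t/, /s/, /j/.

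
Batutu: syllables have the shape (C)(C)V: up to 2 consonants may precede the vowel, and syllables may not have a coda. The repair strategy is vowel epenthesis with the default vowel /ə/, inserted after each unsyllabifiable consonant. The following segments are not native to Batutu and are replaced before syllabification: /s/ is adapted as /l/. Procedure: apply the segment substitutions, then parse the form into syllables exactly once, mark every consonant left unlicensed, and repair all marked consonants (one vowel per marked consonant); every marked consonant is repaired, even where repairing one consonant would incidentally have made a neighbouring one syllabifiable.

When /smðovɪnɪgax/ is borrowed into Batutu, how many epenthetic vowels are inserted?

After substitution the input is /lmðovɪnɪgax/.
The unsyllabifiable consonants are /l/, /x/; each receives one epenthetic vowel.

2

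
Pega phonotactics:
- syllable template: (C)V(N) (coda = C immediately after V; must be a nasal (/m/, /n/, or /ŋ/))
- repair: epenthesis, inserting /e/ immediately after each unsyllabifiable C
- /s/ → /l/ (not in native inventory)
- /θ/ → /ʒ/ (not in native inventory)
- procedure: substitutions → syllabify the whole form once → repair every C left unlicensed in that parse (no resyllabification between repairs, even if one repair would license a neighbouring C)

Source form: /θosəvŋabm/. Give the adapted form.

ʒoləveŋabeme

Substitution: /θ/ → /ʒ/, /s/ → /l/, giving /ʒoləvŋabm/.
Syllabifying with onset maximization leaves /v/, /b/, /m/ stranded (only a nasal (/m/, /n/, or /ŋ/) is licensed in coda position; onsets are limited to one consonant).
Each unlicensed consonant becomes the onset of a new syllable: /v/ → /ve/, /b/ → /be/, /m/ → /me/.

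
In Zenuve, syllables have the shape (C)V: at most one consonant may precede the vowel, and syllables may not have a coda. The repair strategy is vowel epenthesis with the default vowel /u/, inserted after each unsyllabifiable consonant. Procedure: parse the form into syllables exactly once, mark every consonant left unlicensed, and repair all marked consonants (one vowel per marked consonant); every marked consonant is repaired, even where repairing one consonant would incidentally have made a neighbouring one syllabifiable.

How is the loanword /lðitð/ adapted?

The consonants /l/, /t/, /ð/ cannot be parsed into a legal (C)V syllable (no codas are permitted; onsets are limited to one consonant).
Each unlicensed consonant becomes the onset of a new syllable: /l/ → /lu/, /t/ → /tu/, /ð/ → /ðu/.

luðituðu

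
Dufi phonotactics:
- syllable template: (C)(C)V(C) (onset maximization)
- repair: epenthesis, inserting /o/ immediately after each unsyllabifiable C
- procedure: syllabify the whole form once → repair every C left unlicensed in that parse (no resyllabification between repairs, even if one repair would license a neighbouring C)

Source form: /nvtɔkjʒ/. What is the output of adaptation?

The consonants /n/, /j/, /ʒ/ cannot be parsed into a legal (C)(C)V(C) syllable (at most one coda consonant is licensed; onsets may contain at most 2 consonants).
Epenthesis after each stranded consonant: /n/ → /no/, /j/ → /jo/, /ʒ/ → /ʒo/.

novtɔkjoʒo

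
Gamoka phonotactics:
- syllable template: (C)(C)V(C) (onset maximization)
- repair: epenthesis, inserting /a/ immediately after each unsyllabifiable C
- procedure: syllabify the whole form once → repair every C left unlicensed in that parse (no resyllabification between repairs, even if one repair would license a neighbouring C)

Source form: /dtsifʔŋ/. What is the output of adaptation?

datsifʔaŋa

Syllabifying with onset maximization leaves /d/, /ʔ/, /ŋ/ stranded (at most one coda consonant is licensed; onsets may contain at most 2 consonants).
Inserting the epenthetic vowel yields /d/ → /da/, /ʔ/ → /ʔa/, /ŋ/ → /ŋa/.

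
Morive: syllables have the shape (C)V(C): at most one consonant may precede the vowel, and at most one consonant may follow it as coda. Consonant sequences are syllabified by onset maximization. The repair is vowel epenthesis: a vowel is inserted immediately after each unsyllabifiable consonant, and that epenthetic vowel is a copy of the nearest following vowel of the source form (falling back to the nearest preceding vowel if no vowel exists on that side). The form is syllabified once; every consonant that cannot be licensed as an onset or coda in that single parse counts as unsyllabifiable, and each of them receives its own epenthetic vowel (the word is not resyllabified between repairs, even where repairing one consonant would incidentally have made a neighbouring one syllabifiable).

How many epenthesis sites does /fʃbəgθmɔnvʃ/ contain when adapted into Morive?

5

The unsyllabifiable consonants are /f/, /ʃ/, /θ/, /v/, /ʃ/; each receives one epenthetic vowel.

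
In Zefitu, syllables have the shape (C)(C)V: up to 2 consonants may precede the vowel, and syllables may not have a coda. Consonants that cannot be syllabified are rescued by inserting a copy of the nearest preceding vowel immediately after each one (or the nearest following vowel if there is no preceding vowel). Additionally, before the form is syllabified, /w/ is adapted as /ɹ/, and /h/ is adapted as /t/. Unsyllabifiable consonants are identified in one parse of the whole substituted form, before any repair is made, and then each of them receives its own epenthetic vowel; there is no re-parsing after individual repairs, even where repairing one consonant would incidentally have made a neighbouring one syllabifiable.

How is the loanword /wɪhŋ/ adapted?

Substitution: /w/ → /ɹ/, /h/ → /t/, giving /ɹɪtŋ/.
Under (C)(C)V, the unsyllabifiable consonants are /t/, /ŋ/ (no codas are permitted; onsets may contain at most 2 consonants).
Inserting the epenthetic vowel yields /t/ → /tɪ/, /ŋ/ → /ŋɪ/.

ɹɪtɪŋɪ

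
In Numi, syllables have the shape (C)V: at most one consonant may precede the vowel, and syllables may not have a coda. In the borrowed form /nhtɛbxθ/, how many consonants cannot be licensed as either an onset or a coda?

5

Under (C)V, the unsyllabifiable consonants are /n/, /h/, /b/, /x/, /θ/ (no codas are permitted; onsets are limited to one consonant).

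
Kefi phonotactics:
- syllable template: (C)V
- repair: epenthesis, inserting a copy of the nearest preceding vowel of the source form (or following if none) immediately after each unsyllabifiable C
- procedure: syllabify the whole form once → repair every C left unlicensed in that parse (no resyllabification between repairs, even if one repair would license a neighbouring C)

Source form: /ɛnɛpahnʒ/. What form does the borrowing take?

ɛnɛpahanaʒa

Under (C)V, the unsyllabifiable consonants are /h/, /n/, /ʒ/ (no codas are permitted; onsets are limited to one consonant).
Each unlicensed consonant becomes the onset of a new syllable: /h/ → /ha/, /n/ → /na/, /ʒ/ → /ʒa/.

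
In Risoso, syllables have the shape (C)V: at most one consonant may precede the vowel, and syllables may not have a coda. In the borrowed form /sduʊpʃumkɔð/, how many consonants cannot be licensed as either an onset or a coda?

4

The consonants /s/, /p/, /m/, /ð/ cannot be parsed into a legal (C)V syllable (no codas are permitted; onsets are limited to one consonant).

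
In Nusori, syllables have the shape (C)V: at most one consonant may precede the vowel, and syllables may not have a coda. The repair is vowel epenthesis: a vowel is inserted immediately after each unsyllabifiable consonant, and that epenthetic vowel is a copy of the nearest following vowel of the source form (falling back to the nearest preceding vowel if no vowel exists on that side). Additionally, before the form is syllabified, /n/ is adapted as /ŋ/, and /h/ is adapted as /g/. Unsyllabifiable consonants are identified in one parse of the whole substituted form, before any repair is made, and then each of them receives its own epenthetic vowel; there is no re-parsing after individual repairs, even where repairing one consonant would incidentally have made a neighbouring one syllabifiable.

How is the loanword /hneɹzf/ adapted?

geŋeɹezefe

Substitution: /h/ → /g/, /n/ → /ŋ/, giving /gŋeɹzf/.
Syllabifying with onset maximization leaves /g/, /ɹ/, /z/, /f/ stranded (no codas are permitted; onsets are limited to one consonant).
Inserting the epenthetic vowel yields /g/ → /ge/, /ɹ/ → /ɹe/, /z/ → /ze/, /f/ → /fe/.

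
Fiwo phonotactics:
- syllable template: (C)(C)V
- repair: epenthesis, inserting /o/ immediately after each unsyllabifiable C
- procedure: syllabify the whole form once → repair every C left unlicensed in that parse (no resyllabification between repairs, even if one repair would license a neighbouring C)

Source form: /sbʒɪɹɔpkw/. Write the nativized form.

The consonants /s/, /p/, /k/, /w/ cannot be parsed into a legal (C)(C)V syllable (no codas are permitted; onsets may contain at most 2 consonants).
Inserting the epenthetic vowel yields /s/ → /so/, /p/ → /po/, /k/ → /ko/, /w/ → /wo/.

sobʒɪɹɔpokowo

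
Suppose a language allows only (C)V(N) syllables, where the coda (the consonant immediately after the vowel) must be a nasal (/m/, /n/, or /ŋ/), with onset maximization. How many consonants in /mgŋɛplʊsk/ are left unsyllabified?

Under (C)V(N), the unsyllabifiable consonants are /m/, /g/, /p/, /s/, /k/ (only a nasal (/m/, /n/, or /ŋ/) is licensed in coda position; onsets are limited to one consonant).

5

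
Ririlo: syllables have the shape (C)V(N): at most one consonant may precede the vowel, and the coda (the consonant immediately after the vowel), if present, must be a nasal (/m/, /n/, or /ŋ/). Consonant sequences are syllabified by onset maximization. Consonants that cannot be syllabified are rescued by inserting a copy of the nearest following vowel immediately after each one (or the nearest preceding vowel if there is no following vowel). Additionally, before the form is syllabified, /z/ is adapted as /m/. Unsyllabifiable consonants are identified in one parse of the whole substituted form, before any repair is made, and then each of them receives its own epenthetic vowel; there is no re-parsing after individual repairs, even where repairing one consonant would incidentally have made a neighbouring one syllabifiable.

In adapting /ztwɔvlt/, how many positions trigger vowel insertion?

After substitution the input is /mtwɔvlt/.
The unsyllabifiable consonants are /m/, /t/, /v/, /l/, /t/; each receives one epenthetic vowel.

5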